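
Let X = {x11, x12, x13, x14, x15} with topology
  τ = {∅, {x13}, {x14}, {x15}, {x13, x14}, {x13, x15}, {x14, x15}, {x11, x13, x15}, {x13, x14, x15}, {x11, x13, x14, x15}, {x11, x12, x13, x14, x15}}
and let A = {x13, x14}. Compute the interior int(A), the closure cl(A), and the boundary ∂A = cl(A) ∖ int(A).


int(A) = {x13, x14}, cl(A) = {x11, x12, x13, x14}, ∂A = {x11, x12}.

Closed sets in (X, τ) are complements of opens:
  closed(X, τ) = {∅, {x12}, {x11, x12}, {x12, x14}, {x11, x12, x13}, {x11, x12, x14}, {x11, x12, x15}, {x11, x12, x13, x14}, {x11, x12, x13, x15}, {x11, x12, x14, x15}, {x11, x12, x13, x14, x15}}.
int(A) = ⋃ {U ∈ τ : U ⊆ A}. Opens contained in A: ∅, {x13}, {x14}, {x13, x14}.
Taking the union of these: int(A) = {x13, x14}.
cl(A) = ⋂ {C closed : A ⊆ C}. Closed sets containing A: {x11, x12, x13, x14}, {x11, x12, x13, x14, x15}.
Intersecting these: cl(A) = {x11, x12, x13, x14}.
∂A = cl(A) ∖ int(A) = {x11, x12, x13, x14} ∖ {x13, x14} = {x11, x12}.


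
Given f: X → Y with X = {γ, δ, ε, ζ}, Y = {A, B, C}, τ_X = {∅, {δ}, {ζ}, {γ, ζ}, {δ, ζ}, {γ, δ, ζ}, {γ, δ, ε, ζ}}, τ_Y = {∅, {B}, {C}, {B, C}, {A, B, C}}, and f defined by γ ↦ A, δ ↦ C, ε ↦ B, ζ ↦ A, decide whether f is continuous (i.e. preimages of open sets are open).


f is NOT continuous.

Compute f^{-1}(U) for each U ∈ τ_Y:
  U = ∅: f^{-1}(U) = ∅ ∈ τ_X ✓.
  U = {B}: f^{-1}(U) = {ε} ∉ τ_X ✗.
  U = {C}: f^{-1}(U) = {δ} ∈ τ_X ✓.
  U = {B, C}: f^{-1}(U) = {δ, ε} ∉ τ_X ✗.
  U = {A, B, C}: f^{-1}(U) = {γ, δ, ε, ζ} ∈ τ_X ✓.
Found U = {B} with f^{-1}(U) = {ε} not in τ_X. Therefore f is NOT continuous.


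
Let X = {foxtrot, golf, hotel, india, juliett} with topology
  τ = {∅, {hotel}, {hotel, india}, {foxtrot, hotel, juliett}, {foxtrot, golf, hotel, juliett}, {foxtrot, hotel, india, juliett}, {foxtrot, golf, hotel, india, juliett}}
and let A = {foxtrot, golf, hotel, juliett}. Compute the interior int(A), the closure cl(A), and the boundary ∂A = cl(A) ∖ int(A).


int(A) = {foxtrot, golf, hotel, juliett}, cl(A) = {foxtrot, golf, hotel, india, juliett}, ∂A = {india}.

Closed sets in (X, τ) are complements of opens:
  closed(X, τ) = {∅, {golf}, {india}, {golf, india}, {foxtrot, golf, juliett}, {foxtrot, golf, india, juliett}, {foxtrot, golf, hotel, india, juliett}}.
int(A) = ⋃ {U ∈ τ : U ⊆ A}. Opens contained in A: ∅, {hotel}, {foxtrot, hotel, juliett}, {foxtrot, golf, hotel, juliett}.
Taking the union of these: int(A) = {foxtrot, golf, hotel, juliett}.
cl(A) = ⋂ {C closed : A ⊆ C}. Closed sets containing A: {foxtrot, golf, hotel, india, juliett}.
Intersecting these: cl(A) = {foxtrot, golf, hotel, india, juliett}.
∂A = cl(A) ∖ int(A) = {foxtrot, golf, hotel, india, juliett} ∖ {foxtrot, golf, hotel, juliett} = {india}.


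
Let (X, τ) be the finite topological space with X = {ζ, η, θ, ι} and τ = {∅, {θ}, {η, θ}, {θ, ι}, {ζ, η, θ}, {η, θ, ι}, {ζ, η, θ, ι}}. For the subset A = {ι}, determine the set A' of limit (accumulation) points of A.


A' = ∅

For each x ∈ X, list the open sets U ∈ τ with x ∈ U, then check whether U ∩ (A ∖ {x}) ≠ ∅ for every such U.
  x = ζ: open {ζ, η, θ} ∋ x has {ζ, η, θ} ∩ (A ∖ {ζ}) = ∅, so x is NOT a limit point.
  x = η: open {η, θ} ∋ x has {η, θ} ∩ (A ∖ {η}) = ∅, so x is NOT a limit point.
  x = θ: open {θ} ∋ x has {θ} ∩ (A ∖ {θ}) = ∅, so x is NOT a limit point.
  x = ι: open {θ, ι} ∋ x has {θ, ι} ∩ (A ∖ {ι}) = ∅, so x is NOT a limit point.
Collecting: A' = ∅.


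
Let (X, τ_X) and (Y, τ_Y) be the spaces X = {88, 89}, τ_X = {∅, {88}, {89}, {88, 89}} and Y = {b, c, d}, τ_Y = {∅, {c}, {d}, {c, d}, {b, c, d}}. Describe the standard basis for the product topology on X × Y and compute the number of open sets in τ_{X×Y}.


Basis B = {∅ × ∅, {88} × {c}, {88} × {d}, {89} × {c}, {89} × {d}, {88} × {c, d}, {88, 89} × {c}, {88, 89} × {d}, {89} × {c, d}, {88} × {b, c, d}, {89} × {b, c, d}, {88, 89} × {c, d}, {88, 89} × {b, c, d}}; |τ_{X×Y}| = 25.

Enumerate products U × V with U ∈ τ_X, V ∈ τ_Y (deduplicated):
  ∅ × ∅ = {} (∅)
  {88} × {c} = {(88,c)}
  {88} × {d} = {(88,d)}
  {89} × {c} = {(89,c)}
  {89} × {d} = {(89,d)}
  {88} × {c, d} = {(88,c), (88,d)}
  {88, 89} × {c} = {(88,c), (89,c)}
  {88, 89} × {d} = {(88,d), (89,d)}
  {89} × {c, d} = {(89,c), (89,d)}
  {88} × {b, c, d} = {(88,b), (88,c), (88,d)}
  {89} × {b, c, d} = {(89,b), (89,c), (89,d)}
  {88, 89} × {c, d} = {(88,c), (88,d), (89,c), (89,d)}
  {88, 89} × {b, c, d} = {(88,b), (88,c), (88,d), (89,b), (89,c), (89,d)}
These 13 distinct sets form the basis B.
Close under arbitrary unions to get τ_{X×Y}; counting gives |τ_{X×Y}| = 25.


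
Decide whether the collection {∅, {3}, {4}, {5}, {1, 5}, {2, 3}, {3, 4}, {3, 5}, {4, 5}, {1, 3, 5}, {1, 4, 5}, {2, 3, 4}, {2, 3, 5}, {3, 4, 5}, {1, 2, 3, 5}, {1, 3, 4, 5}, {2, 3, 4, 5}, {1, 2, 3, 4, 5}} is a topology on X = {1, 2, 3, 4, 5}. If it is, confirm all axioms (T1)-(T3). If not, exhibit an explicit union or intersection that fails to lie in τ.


τ IS a topology on X.

Axiom (T1): ∅ ∈ τ? Yes; X ∈ τ? Yes.
Axiom (T2/T3): check pairwise unions and intersections of members of τ.
All pairwise intersections and unions checked — each lies in τ. Therefore τ satisfies (T1), (T2), (T3): it IS a topology on X.


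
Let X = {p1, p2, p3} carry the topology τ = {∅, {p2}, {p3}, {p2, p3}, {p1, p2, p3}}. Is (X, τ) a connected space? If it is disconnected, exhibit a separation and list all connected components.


(X, τ) is connected.

Find clopen sets (U ∈ τ with X ∖ U ∈ τ):
  U = ∅, X ∖ U = {p1, p2, p3} — both open, so U is clopen.
  U = {p1, p2, p3}, X ∖ U = ∅ — both open, so U is clopen.
Only trivial clopens (∅ and X) exist, so (X, τ) is connected.
Compute connected components by grouping points that agree on all clopens:
  component: {p1, p2, p3}


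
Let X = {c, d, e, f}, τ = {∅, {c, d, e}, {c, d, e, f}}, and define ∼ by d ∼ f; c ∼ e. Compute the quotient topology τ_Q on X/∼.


X/∼ = {[c=e], [d=f]}; |τ_Q| = 2.

Equivalence classes: [c=e], [d=f].
Quotient map π: X → X/∼ sends c ↦ [c=e], d ↦ [d=f], e ↦ [c=e], f ↦ [d=f].
For each subset V ⊆ X/∼, compute π^{-1}(V) ⊆ X and check whether π^{-1}(V) ∈ τ. V is open in τ_Q iff π^{-1}(V) ∈ τ.
  V = {}: π^{-1}(V) = ∅ ∈ τ ✓.
  V = {[c=e]}: π^{-1}(V) = {c, e} ∉ τ ✗.
  V = {[d=f]}: π^{-1}(V) = {d, f} ∉ τ ✗.
  V = {[c=e], [d=f]}: π^{-1}(V) = {c, d, e, f} ∈ τ ✓.
Open sets in the quotient: τ_Q = {{}, {[c=e], [d=f]}} (2 elements).


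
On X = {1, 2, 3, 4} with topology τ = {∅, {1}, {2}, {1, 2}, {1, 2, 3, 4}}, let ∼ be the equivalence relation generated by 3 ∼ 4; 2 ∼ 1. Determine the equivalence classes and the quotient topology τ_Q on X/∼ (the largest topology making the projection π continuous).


X/∼ = {[1=2], [3=4]}; |τ_Q| = 3.

Equivalence classes: [1=2], [3=4].
Quotient map π: X → X/∼ sends 1 ↦ [1=2], 2 ↦ [1=2], 3 ↦ [3=4], 4 ↦ [3=4].
For each subset V ⊆ X/∼, compute π^{-1}(V) ⊆ X and check whether π^{-1}(V) ∈ τ. V is open in τ_Q iff π^{-1}(V) ∈ τ.
  V = {}: π^{-1}(V) = ∅ ∈ τ ✓.
  V = {[1=2]}: π^{-1}(V) = {1, 2} ∈ τ ✓.
  V = {[3=4]}: π^{-1}(V) = {3, 4} ∉ τ ✗.
  V = {[1=2], [3=4]}: π^{-1}(V) = {1, 2, 3, 4} ∈ τ ✓.
Open sets in the quotient: τ_Q = {{}, {[1=2]}, {[1=2], [3=4]}} (3 elements).


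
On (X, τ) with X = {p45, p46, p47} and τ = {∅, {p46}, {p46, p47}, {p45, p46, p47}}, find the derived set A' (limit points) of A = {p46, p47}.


A' = {p45, p47}

For each x ∈ X, list the open sets U ∈ τ with x ∈ U, then check whether U ∩ (A ∖ {x}) ≠ ∅ for every such U.
  x = p45: opens ∋ x are {p45, p46, p47}; each meets A ∖ {p45}, so x IS a limit point.
  x = p46: open {p46} ∋ x has {p46} ∩ (A ∖ {p46}) = ∅, so x is NOT a limit point.
  x = p47: opens ∋ x are {p46, p47}, {p45, p46, p47}; each meets A ∖ {p47}, so x IS a limit point.
Collecting: A' = {p45, p47}.


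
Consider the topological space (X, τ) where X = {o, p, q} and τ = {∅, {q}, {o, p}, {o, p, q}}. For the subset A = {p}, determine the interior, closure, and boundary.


int(A) = ∅, cl(A) = {o, p}, ∂A = {o, p}.

Closed sets in (X, τ) are complements of opens:
  closed(X, τ) = {∅, {q}, {o, p}, {o, p, q}}.
int(A) = ⋃ {U ∈ τ : U ⊆ A}. Opens contained in A: ∅.
Taking the union of these: int(A) = ∅.
cl(A) = ⋂ {C closed : A ⊆ C}. Closed sets containing A: {o, p}, {o, p, q}.
Intersecting these: cl(A) = {o, p}.
∂A = cl(A) ∖ int(A) = {o, p} ∖ ∅ = {o, p}.


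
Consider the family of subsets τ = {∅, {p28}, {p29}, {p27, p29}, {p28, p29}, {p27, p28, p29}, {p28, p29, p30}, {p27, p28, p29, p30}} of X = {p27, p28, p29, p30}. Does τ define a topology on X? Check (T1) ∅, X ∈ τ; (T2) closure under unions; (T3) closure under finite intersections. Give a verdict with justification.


τ IS a topology on X.

Axiom (T1): ∅ ∈ τ? Yes; X ∈ τ? Yes.
Axiom (T2/T3): check pairwise unions and intersections of members of τ.
All pairwise intersections and unions checked — each lies in τ. Therefore τ satisfies (T1), (T2), (T3): it IS a topology on X.


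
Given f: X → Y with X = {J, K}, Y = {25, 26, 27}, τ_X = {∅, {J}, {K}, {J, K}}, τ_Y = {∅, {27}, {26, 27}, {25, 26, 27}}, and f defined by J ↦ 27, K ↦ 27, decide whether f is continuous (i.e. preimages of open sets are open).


f IS continuous.

Compute f^{-1}(U) for each U ∈ τ_Y:
  U = ∅: f^{-1}(U) = ∅ ∈ τ_X ✓.
  U = {27}: f^{-1}(U) = {J, K} ∈ τ_X ✓.
  U = {26, 27}: f^{-1}(U) = {J, K} ∈ τ_X ✓.
  U = {25, 26, 27}: f^{-1}(U) = {J, K} ∈ τ_X ✓.
Every preimage lies in τ_X, so f IS continuous.


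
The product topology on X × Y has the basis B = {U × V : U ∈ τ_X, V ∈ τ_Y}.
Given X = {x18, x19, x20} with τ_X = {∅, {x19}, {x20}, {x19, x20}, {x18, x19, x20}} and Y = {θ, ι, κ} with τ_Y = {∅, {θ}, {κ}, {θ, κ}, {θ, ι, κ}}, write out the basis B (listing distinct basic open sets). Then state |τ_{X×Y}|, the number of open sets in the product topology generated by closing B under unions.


Basis B = {∅ × ∅, {x19} × {θ}, {x19} × {κ}, {x20} × {θ}, {x20} × {κ}, {x19} × {θ, κ}, {x19, x20} × {θ}, {x19, x20} × {κ}, {x20} × {θ, κ}, {x18, x19, x20} × {θ}, {x18, x19, x20} × {κ}, {x19} × {θ, ι, κ}, {x20} × {θ, ι, κ}, {x19, x20} × {θ, κ}, {x18, x19, x20} × {θ, κ}, {x19, x20} × {θ, ι, κ}, {x18, x19, x20} × {θ, ι, κ}}; |τ_{X×Y}| = 48.

Enumerate products U × V with U ∈ τ_X, V ∈ τ_Y (deduplicated):
  ∅ × ∅ = {} (∅)
  {x19} × {θ} = {(x19,θ)}
  {x19} × {κ} = {(x19,κ)}
  {x20} × {θ} = {(x20,θ)}
  {x20} × {κ} = {(x20,κ)}
  {x19} × {θ, κ} = {(x19,θ), (x19,κ)}
  {x19, x20} × {θ} = {(x19,θ), (x20,θ)}
  {x19, x20} × {κ} = {(x19,κ), (x20,κ)}
  {x20} × {θ, κ} = {(x20,θ), (x20,κ)}
  {x18, x19, x20} × {θ} = {(x18,θ), (x19,θ), (x20,θ)}
  {x18, x19, x20} × {κ} = {(x18,κ), (x19,κ), (x20,κ)}
  {x19} × {θ, ι, κ} = {(x19,θ), (x19,ι), (x19,κ)}
  {x20} × {θ, ι, κ} = {(x20,θ), (x20,ι), (x20,κ)}
  {x19, x20} × {θ, κ} = {(x19,θ), (x19,κ), (x20,θ), (x20,κ)}
  {x18, x19, x20} × {θ, κ} = {(x18,θ), (x18,κ), (x19,θ), (x19,κ), (x20,θ), (x20,κ)}
  {x19, x20} × {θ, ι, κ} = {(x19,θ), (x19,ι), (x19,κ), (x20,θ), (x20,ι), (x20,κ)}
  {x18, x19, x20} × {θ, ι, κ} = {(x18,θ), (x18,ι), (x18,κ), (x19,θ), (x19,ι), (x19,κ), (x20,θ), (x20,ι), (x20,κ)}
These 17 distinct sets form the basis B.
Close under arbitrary unions to get τ_{X×Y}; counting gives |τ_{X×Y}| = 48.


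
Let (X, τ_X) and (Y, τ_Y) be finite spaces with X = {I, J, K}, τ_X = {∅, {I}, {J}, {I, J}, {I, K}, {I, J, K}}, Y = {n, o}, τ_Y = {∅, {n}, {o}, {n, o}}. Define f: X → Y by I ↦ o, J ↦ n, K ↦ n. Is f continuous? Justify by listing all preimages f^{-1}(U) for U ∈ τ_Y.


f is NOT continuous.

Compute f^{-1}(U) for each U ∈ τ_Y:
  U = ∅: f^{-1}(U) = ∅ ∈ τ_X ✓.
  U = {n}: f^{-1}(U) = {J, K} ∉ τ_X ✗.
  U = {o}: f^{-1}(U) = {I} ∈ τ_X ✓.
  U = {n, o}: f^{-1}(U) = {I, J, K} ∈ τ_X ✓.
Found U = {n} with f^{-1}(U) = {J, K} not in τ_X. Therefore f is NOT continuous.


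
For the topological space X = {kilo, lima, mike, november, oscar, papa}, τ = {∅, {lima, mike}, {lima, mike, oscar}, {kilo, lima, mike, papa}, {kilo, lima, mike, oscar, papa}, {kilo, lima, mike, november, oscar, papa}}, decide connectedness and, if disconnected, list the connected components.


(X, τ) is connected.

Find clopen sets (U ∈ τ with X ∖ U ∈ τ):
  U = ∅, X ∖ U = {kilo, lima, mike, november, oscar, papa} — both open, so U is clopen.
  U = {kilo, lima, mike, november, oscar, papa}, X ∖ U = ∅ — both open, so U is clopen.
Only trivial clopens (∅ and X) exist, so (X, τ) is connected.
Compute connected components by grouping points that agree on all clopens:
  component: {kilo, lima, mike, november, oscar, papa}


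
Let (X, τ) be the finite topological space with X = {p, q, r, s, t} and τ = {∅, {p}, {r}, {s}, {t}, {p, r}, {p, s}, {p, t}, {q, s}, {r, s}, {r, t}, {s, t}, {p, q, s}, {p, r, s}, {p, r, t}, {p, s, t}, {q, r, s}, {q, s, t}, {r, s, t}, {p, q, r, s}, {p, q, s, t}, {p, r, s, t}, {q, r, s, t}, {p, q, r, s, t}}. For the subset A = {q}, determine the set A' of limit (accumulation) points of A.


A' = ∅

For each x ∈ X, list the open sets U ∈ τ with x ∈ U, then check whether U ∩ (A ∖ {x}) ≠ ∅ for every such U.
  x = p: open {p} ∋ x has {p} ∩ (A ∖ {p}) = ∅, so x is NOT a limit point.
  x = q: open {q, s} ∋ x has {q, s} ∩ (A ∖ {q}) = ∅, so x is NOT a limit point.
  x = r: open {r} ∋ x has {r} ∩ (A ∖ {r}) = ∅, so x is NOT a limit point.
  x = s: open {s} ∋ x has {s} ∩ (A ∖ {s}) = ∅, so x is NOT a limit point.
  x = t: open {t} ∋ x has {t} ∩ (A ∖ {t}) = ∅, so x is NOT a limit point.
Collecting: A' = ∅.


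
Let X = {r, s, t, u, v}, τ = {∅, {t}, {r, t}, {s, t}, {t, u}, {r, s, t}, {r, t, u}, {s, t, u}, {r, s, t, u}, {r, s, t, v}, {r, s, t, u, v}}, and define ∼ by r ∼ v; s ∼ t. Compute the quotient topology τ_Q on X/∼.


X/∼ = {[r=v], [s=t], [u]}; |τ_Q| = 5.

Equivalence classes: [r=v], [s=t], [u].
Quotient map π: X → X/∼ sends r ↦ [r=v], s ↦ [s=t], t ↦ [s=t], u ↦ [u], v ↦ [r=v].
For each subset V ⊆ X/∼, compute π^{-1}(V) ⊆ X and check whether π^{-1}(V) ∈ τ. V is open in τ_Q iff π^{-1}(V) ∈ τ.
  V = {}: π^{-1}(V) = ∅ ∈ τ ✓.
  V = {[r=v]}: π^{-1}(V) = {r, v} ∉ τ ✗.
  V = {[s=t]}: π^{-1}(V) = {s, t} ∈ τ ✓.
  V = {[r=v], [s=t]}: π^{-1}(V) = {r, s, t, v} ∈ τ ✓.
  V = {[u]}: π^{-1}(V) = {u} ∉ τ ✗.
  V = {[r=v], [u]}: π^{-1}(V) = {r, u, v} ∉ τ ✗.
  V = {[s=t], [u]}: π^{-1}(V) = {s, t, u} ∈ τ ✓.
  V = {[r=v], [s=t], [u]}: π^{-1}(V) = {r, s, t, u, v} ∈ τ ✓.
Open sets in the quotient: τ_Q = {{}, {[s=t]}, {[r=v], [s=t]}, {[s=t], [u]}, {[r=v], [s=t], [u]}} (5 elements).


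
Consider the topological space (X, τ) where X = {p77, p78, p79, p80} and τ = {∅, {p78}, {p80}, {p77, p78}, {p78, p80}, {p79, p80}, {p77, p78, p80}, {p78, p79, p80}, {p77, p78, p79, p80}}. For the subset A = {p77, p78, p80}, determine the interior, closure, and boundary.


int(A) = {p77, p78, p80}, cl(A) = {p77, p78, p79, p80}, ∂A = {p79}.

Closed sets in (X, τ) are complements of opens:
  closed(X, τ) = {∅, {p77}, {p79}, {p77, p78}, {p77, p79}, {p79, p80}, {p77, p78, p79}, {p77, p79, p80}, {p77, p78, p79, p80}}.
int(A) = ⋃ {U ∈ τ : U ⊆ A}. Opens contained in A: ∅, {p78}, {p80}, {p77, p78}, {p78, p80}, {p77, p78, p80}.
Taking the union of these: int(A) = {p77, p78, p80}.
cl(A) = ⋂ {C closed : A ⊆ C}. Closed sets containing A: {p77, p78, p79, p80}.
Intersecting these: cl(A) = {p77, p78, p79, p80}.
∂A = cl(A) ∖ int(A) = {p77, p78, p79, p80} ∖ {p77, p78, p80} = {p79}.


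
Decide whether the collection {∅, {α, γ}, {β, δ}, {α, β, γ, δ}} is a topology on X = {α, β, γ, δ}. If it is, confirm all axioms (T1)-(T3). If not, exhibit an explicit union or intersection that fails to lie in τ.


τ IS a topology on X.

Axiom (T1): ∅ ∈ τ? Yes; X ∈ τ? Yes.
Axiom (T2/T3): check pairwise unions and intersections of members of τ.
All pairwise intersections and unions checked — each lies in τ. Therefore τ satisfies (T1), (T2), (T3): it IS a topology on X.


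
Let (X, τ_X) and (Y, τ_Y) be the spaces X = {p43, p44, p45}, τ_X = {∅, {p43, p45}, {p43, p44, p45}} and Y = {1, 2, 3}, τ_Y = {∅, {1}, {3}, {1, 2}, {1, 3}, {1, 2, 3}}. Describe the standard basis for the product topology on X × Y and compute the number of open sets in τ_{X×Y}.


Basis B = {∅ × ∅, {p43, p45} × {1}, {p43, p45} × {3}, {p43, p44, p45} × {1}, {p43, p44, p45} × {3}, {p43, p45} × {1, 2}, {p43, p45} × {1, 3}, {p43, p45} × {1, 2, 3}, {p43, p44, p45} × {1, 2}, {p43, p44, p45} × {1, 3}, {p43, p44, p45} × {1, 2, 3}}; |τ_{X×Y}| = 18.

Enumerate products U × V with U ∈ τ_X, V ∈ τ_Y (deduplicated):
  ∅ × ∅ = {} (∅)
  {p43, p45} × {1} = {(p43,1), (p45,1)}
  {p43, p45} × {3} = {(p43,3), (p45,3)}
  {p43, p44, p45} × {1} = {(p43,1), (p44,1), (p45,1)}
  {p43, p44, p45} × {3} = {(p43,3), (p44,3), (p45,3)}
  {p43, p45} × {1, 2} = {(p43,1), (p43,2), (p45,1), (p45,2)}
  {p43, p45} × {1, 3} = {(p43,1), (p43,3), (p45,1), (p45,3)}
  {p43, p45} × {1, 2, 3} = {(p43,1), (p43,2), (p43,3), (p45,1), (p45,2), (p45,3)}
  {p43, p44, p45} × {1, 2} = {(p43,1), (p43,2), (p44,1), (p44,2), (p45,1), (p45,2)}
  {p43, p44, p45} × {1, 3} = {(p43,1), (p43,3), (p44,1), (p44,3), (p45,1), (p45,3)}
  {p43, p44, p45} × {1, 2, 3} = {(p43,1), (p43,2), (p43,3), (p44,1), (p44,2), (p44,3), (p45,1), (p45,2), (p45,3)}
These 11 distinct sets form the basis B.
Close under arbitrary unions to get τ_{X×Y}; counting gives |τ_{X×Y}| = 18.


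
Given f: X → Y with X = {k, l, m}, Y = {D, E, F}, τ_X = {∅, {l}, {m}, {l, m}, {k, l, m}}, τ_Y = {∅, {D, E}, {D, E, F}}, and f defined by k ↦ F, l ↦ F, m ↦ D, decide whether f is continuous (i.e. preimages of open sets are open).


f IS continuous.

Compute f^{-1}(U) for each U ∈ τ_Y:
  U = ∅: f^{-1}(U) = ∅ ∈ τ_X ✓.
  U = {D, E}: f^{-1}(U) = {m} ∈ τ_X ✓.
  U = {D, E, F}: f^{-1}(U) = {k, l, m} ∈ τ_X ✓.
Every preimage lies in τ_X, so f IS continuous.


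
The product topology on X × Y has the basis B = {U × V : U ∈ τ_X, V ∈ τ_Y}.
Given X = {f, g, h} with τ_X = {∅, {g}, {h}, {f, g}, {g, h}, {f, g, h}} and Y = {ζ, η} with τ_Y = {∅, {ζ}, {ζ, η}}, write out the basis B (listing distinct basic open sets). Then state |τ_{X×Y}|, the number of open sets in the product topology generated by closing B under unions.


Basis B = {∅ × ∅, {g} × {ζ}, {h} × {ζ}, {f, g} × {ζ}, {g} × {ζ, η}, {g, h} × {ζ}, {h} × {ζ, η}, {f, g, h} × {ζ}, {f, g} × {ζ, η}, {g, h} × {ζ, η}, {f, g, h} × {ζ, η}}; |τ_{X×Y}| = 18.

Enumerate products U × V with U ∈ τ_X, V ∈ τ_Y (deduplicated):
  ∅ × ∅ = {} (∅)
  {g} × {ζ} = {(g,ζ)}
  {h} × {ζ} = {(h,ζ)}
  {f, g} × {ζ} = {(f,ζ), (g,ζ)}
  {g} × {ζ, η} = {(g,ζ), (g,η)}
  {g, h} × {ζ} = {(g,ζ), (h,ζ)}
  {h} × {ζ, η} = {(h,ζ), (h,η)}
  {f, g, h} × {ζ} = {(f,ζ), (g,ζ), (h,ζ)}
  {f, g} × {ζ, η} = {(f,ζ), (f,η), (g,ζ), (g,η)}
  {g, h} × {ζ, η} = {(g,ζ), (g,η), (h,ζ), (h,η)}
  {f, g, h} × {ζ, η} = {(f,ζ), (f,η), (g,ζ), (g,η), (h,ζ), (h,η)}
These 11 distinct sets form the basis B.
Close under arbitrary unions to get τ_{X×Y}; counting gives |τ_{X×Y}| = 18.


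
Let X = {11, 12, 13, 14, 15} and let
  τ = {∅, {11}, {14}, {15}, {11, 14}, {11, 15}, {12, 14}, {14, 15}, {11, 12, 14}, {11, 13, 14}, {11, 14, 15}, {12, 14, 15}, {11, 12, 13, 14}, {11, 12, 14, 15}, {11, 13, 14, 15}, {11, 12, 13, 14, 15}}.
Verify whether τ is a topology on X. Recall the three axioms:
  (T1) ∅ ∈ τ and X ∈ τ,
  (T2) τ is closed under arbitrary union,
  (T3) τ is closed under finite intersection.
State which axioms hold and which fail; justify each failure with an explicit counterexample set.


τ IS a topology on X.

Axiom (T1): ∅ ∈ τ? Yes; X ∈ τ? Yes.
Axiom (T2/T3): check pairwise unions and intersections of members of τ.
All pairwise intersections and unions checked — each lies in τ. Therefore τ satisfies (T1), (T2), (T3): it IS a topology on X.


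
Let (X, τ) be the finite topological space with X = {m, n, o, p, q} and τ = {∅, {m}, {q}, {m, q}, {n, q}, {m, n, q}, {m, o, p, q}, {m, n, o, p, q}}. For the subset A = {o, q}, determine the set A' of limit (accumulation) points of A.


A' = {n, o, p}

For each x ∈ X, list the open sets U ∈ τ with x ∈ U, then check whether U ∩ (A ∖ {x}) ≠ ∅ for every such U.
  x = m: open {m} ∋ x has {m} ∩ (A ∖ {m}) = ∅, so x is NOT a limit point.
  x = n: opens ∋ x are {n, q}, {m, n, q}, {m, n, o, p, q}; each meets A ∖ {n}, so x IS a limit point.
  x = o: opens ∋ x are {m, o, p, q}, {m, n, o, p, q}; each meets A ∖ {o}, so x IS a limit point.
  x = p: opens ∋ x are {m, o, p, q}, {m, n, o, p, q}; each meets A ∖ {p}, so x IS a limit point.
  x = q: open {q} ∋ x has {q} ∩ (A ∖ {q}) = ∅, so x is NOT a limit point.
Collecting: A' = {n, o, p}.


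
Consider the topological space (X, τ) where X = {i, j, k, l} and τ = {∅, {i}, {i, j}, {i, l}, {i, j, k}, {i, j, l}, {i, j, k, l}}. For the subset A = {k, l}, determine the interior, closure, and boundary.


int(A) = ∅, cl(A) = {k, l}, ∂A = {k, l}.

Closed sets in (X, τ) are complements of opens:
  closed(X, τ) = {∅, {k}, {l}, {j, k}, {k, l}, {j, k, l}, {i, j, k, l}}.
int(A) = ⋃ {U ∈ τ : U ⊆ A}. Opens contained in A: ∅.
Taking the union of these: int(A) = ∅.
cl(A) = ⋂ {C closed : A ⊆ C}. Closed sets containing A: {k, l}, {j, k, l}, {i, j, k, l}.
Intersecting these: cl(A) = {k, l}.
∂A = cl(A) ∖ int(A) = {k, l} ∖ ∅ = {k, l}.


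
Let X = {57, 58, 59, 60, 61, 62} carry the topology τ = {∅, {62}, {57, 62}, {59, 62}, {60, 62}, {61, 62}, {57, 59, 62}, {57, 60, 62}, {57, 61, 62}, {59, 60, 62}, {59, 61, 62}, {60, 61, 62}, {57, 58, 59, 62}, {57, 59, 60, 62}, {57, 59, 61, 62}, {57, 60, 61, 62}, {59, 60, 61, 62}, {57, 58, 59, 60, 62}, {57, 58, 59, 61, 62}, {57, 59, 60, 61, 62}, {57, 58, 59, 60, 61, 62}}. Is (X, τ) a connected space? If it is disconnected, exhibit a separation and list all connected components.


(X, τ) is connected.

Find clopen sets (U ∈ τ with X ∖ U ∈ τ):
  U = ∅, X ∖ U = {57, 58, 59, 60, 61, 62} — both open, so U is clopen.
  U = {57, 58, 59, 60, 61, 62}, X ∖ U = ∅ — both open, so U is clopen.
Only trivial clopens (∅ and X) exist, so (X, τ) is connected.
Compute connected components by grouping points that agree on all clopens:
  component: {57, 58, 59, 60, 61, 62}


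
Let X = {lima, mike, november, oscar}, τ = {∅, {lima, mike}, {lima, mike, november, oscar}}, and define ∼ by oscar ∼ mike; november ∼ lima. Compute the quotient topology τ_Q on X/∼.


X/∼ = {[lima=november], [mike=oscar]}; |τ_Q| = 2.

Equivalence classes: [lima=november], [mike=oscar].
Quotient map π: X → X/∼ sends lima ↦ [lima=november], mike ↦ [mike=oscar], november ↦ [lima=november], oscar ↦ [mike=oscar].
For each subset V ⊆ X/∼, compute π^{-1}(V) ⊆ X and check whether π^{-1}(V) ∈ τ. V is open in τ_Q iff π^{-1}(V) ∈ τ.
  V = {}: π^{-1}(V) = ∅ ∈ τ ✓.
  V = {[lima=november]}: π^{-1}(V) = {lima, november} ∉ τ ✗.
  V = {[mike=oscar]}: π^{-1}(V) = {mike, oscar} ∉ τ ✗.
  V = {[lima=november], [mike=oscar]}: π^{-1}(V) = {lima, mike, november, oscar} ∈ τ ✓.
Open sets in the quotient: τ_Q = {{}, {[lima=november], [mike=oscar]}} (2 elements).


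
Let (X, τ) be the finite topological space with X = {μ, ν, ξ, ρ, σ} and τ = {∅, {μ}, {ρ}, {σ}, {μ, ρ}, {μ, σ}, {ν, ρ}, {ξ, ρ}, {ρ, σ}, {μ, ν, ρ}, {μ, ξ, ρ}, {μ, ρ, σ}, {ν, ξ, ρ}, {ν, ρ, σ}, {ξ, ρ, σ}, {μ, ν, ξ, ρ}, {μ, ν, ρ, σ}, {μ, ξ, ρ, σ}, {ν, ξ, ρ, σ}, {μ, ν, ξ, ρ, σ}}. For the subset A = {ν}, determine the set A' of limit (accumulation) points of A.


A' = ∅

For each x ∈ X, list the open sets U ∈ τ with x ∈ U, then check whether U ∩ (A ∖ {x}) ≠ ∅ for every such U.
  x = μ: open {μ} ∋ x has {μ} ∩ (A ∖ {μ}) = ∅, so x is NOT a limit point.
  x = ν: open {ν, ρ} ∋ x has {ν, ρ} ∩ (A ∖ {ν}) = ∅, so x is NOT a limit point.
  x = ξ: open {ξ, ρ} ∋ x has {ξ, ρ} ∩ (A ∖ {ξ}) = ∅, so x is NOT a limit point.
  x = ρ: open {ρ} ∋ x has {ρ} ∩ (A ∖ {ρ}) = ∅, so x is NOT a limit point.
  x = σ: open {σ} ∋ x has {σ} ∩ (A ∖ {σ}) = ∅, so x is NOT a limit point.
Collecting: A' = ∅.


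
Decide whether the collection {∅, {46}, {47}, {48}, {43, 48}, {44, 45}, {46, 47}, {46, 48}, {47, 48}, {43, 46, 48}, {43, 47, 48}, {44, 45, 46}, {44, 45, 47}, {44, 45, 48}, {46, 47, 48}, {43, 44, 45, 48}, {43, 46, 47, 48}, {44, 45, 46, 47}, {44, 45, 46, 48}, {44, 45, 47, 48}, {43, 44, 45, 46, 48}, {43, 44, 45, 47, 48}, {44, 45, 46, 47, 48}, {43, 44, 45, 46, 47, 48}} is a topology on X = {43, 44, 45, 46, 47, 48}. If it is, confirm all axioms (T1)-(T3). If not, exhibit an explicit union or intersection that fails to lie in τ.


τ IS a topology on X.

Axiom (T1): ∅ ∈ τ? Yes; X ∈ τ? Yes.
Axiom (T2/T3): check pairwise unions and intersections of members of τ.
All pairwise intersections and unions checked — each lies in τ. Therefore τ satisfies (T1), (T2), (T3): it IS a topology on X.


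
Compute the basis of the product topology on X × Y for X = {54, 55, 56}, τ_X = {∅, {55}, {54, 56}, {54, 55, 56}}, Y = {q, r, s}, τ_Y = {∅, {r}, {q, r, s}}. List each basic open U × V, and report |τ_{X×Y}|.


Basis B = {∅ × ∅, {55} × {r}, {54, 56} × {r}, {54, 55, 56} × {r}, {55} × {q, r, s}, {54, 56} × {q, r, s}, {54, 55, 56} × {q, r, s}}; |τ_{X×Y}| = 9.

Enumerate products U × V with U ∈ τ_X, V ∈ τ_Y (deduplicated):
  ∅ × ∅ = {} (∅)
  {55} × {r} = {(55,r)}
  {54, 56} × {r} = {(54,r), (56,r)}
  {54, 55, 56} × {r} = {(54,r), (55,r), (56,r)}
  {55} × {q, r, s} = {(55,q), (55,r), (55,s)}
  {54, 56} × {q, r, s} = {(54,q), (54,r), (54,s), (56,q), (56,r), (56,s)}
  {54, 55, 56} × {q, r, s} = {(54,q), (54,r), (54,s), (55,q), (55,r), (55,s), (56,q), (56,r), (56,s)}
These 7 distinct sets form the basis B.
Close under arbitrary unions to get τ_{X×Y}; counting gives |τ_{X×Y}| = 9.


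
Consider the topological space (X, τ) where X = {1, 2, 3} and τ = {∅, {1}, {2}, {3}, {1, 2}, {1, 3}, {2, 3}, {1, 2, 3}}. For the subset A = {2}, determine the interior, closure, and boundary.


int(A) = {2}, cl(A) = {2}, ∂A = ∅.

Closed sets in (X, τ) are complements of opens:
  closed(X, τ) = {∅, {1}, {2}, {3}, {1, 2}, {1, 3}, {2, 3}, {1, 2, 3}}.
int(A) = ⋃ {U ∈ τ : U ⊆ A}. Opens contained in A: ∅, {2}.
Taking the union of these: int(A) = {2}.
cl(A) = ⋂ {C closed : A ⊆ C}. Closed sets containing A: {2}, {1, 2}, {2, 3}, {1, 2, 3}.
Intersecting these: cl(A) = {2}.
∂A = cl(A) ∖ int(A) = {2} ∖ {2} = ∅.


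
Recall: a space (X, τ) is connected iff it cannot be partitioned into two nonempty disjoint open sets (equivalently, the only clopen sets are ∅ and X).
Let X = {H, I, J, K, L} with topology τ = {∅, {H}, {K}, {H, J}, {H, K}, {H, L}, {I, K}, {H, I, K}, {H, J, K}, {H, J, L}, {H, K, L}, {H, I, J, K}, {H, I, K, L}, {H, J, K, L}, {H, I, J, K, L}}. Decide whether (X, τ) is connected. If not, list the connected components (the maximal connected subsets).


(X, τ) is disconnected; components = [{I, K}, {H, J, L}].

Find clopen sets (U ∈ τ with X ∖ U ∈ τ):
  U = ∅, X ∖ U = {H, I, J, K, L} — both open, so U is clopen.
  U = {I, K}, X ∖ U = {H, J, L} — both open, so U is clopen.
  U = {H, J, L}, X ∖ U = {I, K} — both open, so U is clopen.
  U = {H, I, J, K, L}, X ∖ U = ∅ — both open, so U is clopen.
Nontrivial clopen(s) exist: e.g. {I, K}. So (X, τ) is disconnected.
Compute connected components by grouping points that agree on all clopens:
  component: {I, K}
  component: {H, J, L}


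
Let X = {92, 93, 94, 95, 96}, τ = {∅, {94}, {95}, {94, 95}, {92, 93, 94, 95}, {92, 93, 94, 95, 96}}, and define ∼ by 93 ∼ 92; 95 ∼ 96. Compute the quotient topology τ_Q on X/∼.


X/∼ = {[92=93], [94], [95=96]}; |τ_Q| = 3.

Equivalence classes: [92=93], [94], [95=96].
Quotient map π: X → X/∼ sends 92 ↦ [92=93], 93 ↦ [92=93], 94 ↦ [94], 95 ↦ [95=96], 96 ↦ [95=96].
For each subset V ⊆ X/∼, compute π^{-1}(V) ⊆ X and check whether π^{-1}(V) ∈ τ. V is open in τ_Q iff π^{-1}(V) ∈ τ.
  V = {}: π^{-1}(V) = ∅ ∈ τ ✓.
  V = {[92=93]}: π^{-1}(V) = {92, 93} ∉ τ ✗.
  V = {[94]}: π^{-1}(V) = {94} ∈ τ ✓.
  V = {[92=93], [94]}: π^{-1}(V) = {92, 93, 94} ∉ τ ✗.
  V = {[95=96]}: π^{-1}(V) = {95, 96} ∉ τ ✗.
  V = {[92=93], [95=96]}: π^{-1}(V) = {92, 93, 95, 96} ∉ τ ✗.
  V = {[94], [95=96]}: π^{-1}(V) = {94, 95, 96} ∉ τ ✗.
  V = {[92=93], [94], [95=96]}: π^{-1}(V) = {92, 93, 94, 95, 96} ∈ τ ✓.
Open sets in the quotient: τ_Q = {{}, {[94]}, {[92=93], [94], [95=96]}} (3 elements).


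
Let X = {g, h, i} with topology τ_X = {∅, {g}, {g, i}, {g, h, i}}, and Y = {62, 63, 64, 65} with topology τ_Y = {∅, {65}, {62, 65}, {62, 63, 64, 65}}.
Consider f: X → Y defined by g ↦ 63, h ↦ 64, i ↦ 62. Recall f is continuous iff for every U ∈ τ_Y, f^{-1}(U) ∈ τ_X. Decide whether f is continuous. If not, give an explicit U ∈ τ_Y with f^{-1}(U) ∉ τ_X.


f is NOT continuous.

Compute f^{-1}(U) for each U ∈ τ_Y:
  U = ∅: f^{-1}(U) = ∅ ∈ τ_X ✓.
  U = {65}: f^{-1}(U) = ∅ ∈ τ_X ✓.
  U = {62, 65}: f^{-1}(U) = {i} ∉ τ_X ✗.
  U = {62, 63, 64, 65}: f^{-1}(U) = {g, h, i} ∈ τ_X ✓.
Found U = {62, 65} with f^{-1}(U) = {i} not in τ_X. Therefore f is NOT continuous.


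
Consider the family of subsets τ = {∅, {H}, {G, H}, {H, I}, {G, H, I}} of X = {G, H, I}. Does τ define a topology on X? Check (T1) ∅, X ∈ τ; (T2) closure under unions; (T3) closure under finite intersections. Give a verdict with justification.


τ IS a topology on X.

Axiom (T1): ∅ ∈ τ? Yes; X ∈ τ? Yes.
Axiom (T2/T3): check pairwise unions and intersections of members of τ.
All pairwise intersections and unions checked — each lies in τ. Therefore τ satisfies (T1), (T2), (T3): it IS a topology on X.


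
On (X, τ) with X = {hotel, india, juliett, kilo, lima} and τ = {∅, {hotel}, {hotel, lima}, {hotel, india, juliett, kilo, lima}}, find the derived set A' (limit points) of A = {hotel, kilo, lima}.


A' = {india, juliett, kilo, lima}

For each x ∈ X, list the open sets U ∈ τ with x ∈ U, then check whether U ∩ (A ∖ {x}) ≠ ∅ for every such U.
  x = hotel: open {hotel} ∋ x has {hotel} ∩ (A ∖ {hotel}) = ∅, so x is NOT a limit point.
  x = india: opens ∋ x are {hotel, india, juliett, kilo, lima}; each meets A ∖ {india}, so x IS a limit point.
  x = juliett: opens ∋ x are {hotel, india, juliett, kilo, lima}; each meets A ∖ {juliett}, so x IS a limit point.
  x = kilo: opens ∋ x are {hotel, india, juliett, kilo, lima}; each meets A ∖ {kilo}, so x IS a limit point.
  x = lima: opens ∋ x are {hotel, lima}, {hotel, india, juliett, kilo, lima}; each meets A ∖ {lima}, so x IS a limit point.
Collecting: A' = {india, juliett, kilo, lima}.


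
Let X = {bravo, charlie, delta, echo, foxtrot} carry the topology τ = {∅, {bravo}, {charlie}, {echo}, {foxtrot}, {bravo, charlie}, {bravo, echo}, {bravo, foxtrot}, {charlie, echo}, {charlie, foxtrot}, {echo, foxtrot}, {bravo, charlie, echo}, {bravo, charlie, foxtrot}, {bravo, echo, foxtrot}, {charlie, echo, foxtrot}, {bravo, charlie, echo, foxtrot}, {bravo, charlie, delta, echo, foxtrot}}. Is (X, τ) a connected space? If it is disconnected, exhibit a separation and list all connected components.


(X, τ) is connected.

Find clopen sets (U ∈ τ with X ∖ U ∈ τ):
  U = ∅, X ∖ U = {bravo, charlie, delta, echo, foxtrot} — both open, so U is clopen.
  U = {bravo, charlie, delta, echo, foxtrot}, X ∖ U = ∅ — both open, so U is clopen.
Only trivial clopens (∅ and X) exist, so (X, τ) is connected.
Compute connected components by grouping points that agree on all clopens:
  component: {bravo, charlie, delta, echo, foxtrot}


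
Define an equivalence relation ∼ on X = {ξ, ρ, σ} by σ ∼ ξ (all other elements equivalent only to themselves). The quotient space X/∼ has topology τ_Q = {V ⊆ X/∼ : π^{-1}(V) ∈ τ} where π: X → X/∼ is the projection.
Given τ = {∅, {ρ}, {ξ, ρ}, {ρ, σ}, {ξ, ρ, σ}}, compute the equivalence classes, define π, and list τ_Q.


X/∼ = {[ξ=σ], [ρ]}; |τ_Q| = 3.

Equivalence classes: [ξ=σ], [ρ].
Quotient map π: X → X/∼ sends ξ ↦ [ξ=σ], ρ ↦ [ρ], σ ↦ [ξ=σ].
For each subset V ⊆ X/∼, compute π^{-1}(V) ⊆ X and check whether π^{-1}(V) ∈ τ. V is open in τ_Q iff π^{-1}(V) ∈ τ.
  V = {}: π^{-1}(V) = ∅ ∈ τ ✓.
  V = {[ξ=σ]}: π^{-1}(V) = {ξ, σ} ∉ τ ✗.
  V = {[ρ]}: π^{-1}(V) = {ρ} ∈ τ ✓.
  V = {[ξ=σ], [ρ]}: π^{-1}(V) = {ξ, ρ, σ} ∈ τ ✓.
Open sets in the quotient: τ_Q = {{}, {[ρ]}, {[ξ=σ], [ρ]}} (3 elements).


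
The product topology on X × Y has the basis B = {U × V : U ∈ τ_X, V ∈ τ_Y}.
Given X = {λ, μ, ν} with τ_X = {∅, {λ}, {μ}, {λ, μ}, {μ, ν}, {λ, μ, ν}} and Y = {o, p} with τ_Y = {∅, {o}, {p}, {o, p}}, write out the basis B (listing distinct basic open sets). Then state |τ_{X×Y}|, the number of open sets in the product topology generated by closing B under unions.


Basis B = {∅ × ∅, {λ} × {o}, {λ} × {p}, {μ} × {o}, {μ} × {p}, {λ} × {o, p}, {λ, μ} × {o}, {λ, μ} × {p}, {μ} × {o, p}, {μ, ν} × {o}, {μ, ν} × {p}, {λ, μ, ν} × {o}, {λ, μ, ν} × {p}, {λ, μ} × {o, p}, {μ, ν} × {o, p}, {λ, μ, ν} × {o, p}}; |τ_{X×Y}| = 36.

Enumerate products U × V with U ∈ τ_X, V ∈ τ_Y (deduplicated):
  ∅ × ∅ = {} (∅)
  {λ} × {o} = {(λ,o)}
  {λ} × {p} = {(λ,p)}
  {μ} × {o} = {(μ,o)}
  {μ} × {p} = {(μ,p)}
  {λ} × {o, p} = {(λ,o), (λ,p)}
  {λ, μ} × {o} = {(λ,o), (μ,o)}
  {λ, μ} × {p} = {(λ,p), (μ,p)}
  {μ} × {o, p} = {(μ,o), (μ,p)}
  {μ, ν} × {o} = {(μ,o), (ν,o)}
  {μ, ν} × {p} = {(μ,p), (ν,p)}
  {λ, μ, ν} × {o} = {(λ,o), (μ,o), (ν,o)}
  {λ, μ, ν} × {p} = {(λ,p), (μ,p), (ν,p)}
  {λ, μ} × {o, p} = {(λ,o), (λ,p), (μ,o), (μ,p)}
  {μ, ν} × {o, p} = {(μ,o), (μ,p), (ν,o), (ν,p)}
  {λ, μ, ν} × {o, p} = {(λ,o), (λ,p), (μ,o), (μ,p), (ν,o), (ν,p)}
These 16 distinct sets form the basis B.
Close under arbitrary unions to get τ_{X×Y}; counting gives |τ_{X×Y}| = 36.


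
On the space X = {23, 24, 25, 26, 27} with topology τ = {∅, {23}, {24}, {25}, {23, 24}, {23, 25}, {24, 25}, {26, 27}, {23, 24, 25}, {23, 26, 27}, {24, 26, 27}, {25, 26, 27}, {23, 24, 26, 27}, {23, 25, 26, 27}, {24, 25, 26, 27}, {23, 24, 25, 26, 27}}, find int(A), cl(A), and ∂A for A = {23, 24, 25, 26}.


int(A) = {23, 24, 25}, cl(A) = {23, 24, 25, 26, 27}, ∂A = {26, 27}.

Closed sets in (X, τ) are complements of opens:
  closed(X, τ) = {∅, {23}, {24}, {25}, {23, 24}, {23, 25}, {24, 25}, {26, 27}, {23, 24, 25}, {23, 26, 27}, {24, 26, 27}, {25, 26, 27}, {23, 24, 26, 27}, {23, 25, 26, 27}, {24, 25, 26, 27}, {23, 24, 25, 26, 27}}.
int(A) = ⋃ {U ∈ τ : U ⊆ A}. Opens contained in A: ∅, {23}, {24}, {25}, {23, 24}, {23, 25}, {24, 25}, {23, 24, 25}.
Taking the union of these: int(A) = {23, 24, 25}.
cl(A) = ⋂ {C closed : A ⊆ C}. Closed sets containing A: {23, 24, 25, 26, 27}.
Intersecting these: cl(A) = {23, 24, 25, 26, 27}.
∂A = cl(A) ∖ int(A) = {23, 24, 25, 26, 27} ∖ {23, 24, 25} = {26, 27}.


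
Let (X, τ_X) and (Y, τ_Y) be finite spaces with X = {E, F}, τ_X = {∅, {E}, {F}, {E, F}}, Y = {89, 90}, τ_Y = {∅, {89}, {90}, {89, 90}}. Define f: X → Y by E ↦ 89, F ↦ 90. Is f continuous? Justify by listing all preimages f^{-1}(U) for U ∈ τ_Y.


f IS continuous.

Compute f^{-1}(U) for each U ∈ τ_Y:
  U = ∅: f^{-1}(U) = ∅ ∈ τ_X ✓.
  U = {89}: f^{-1}(U) = {E} ∈ τ_X ✓.
  U = {90}: f^{-1}(U) = {F} ∈ τ_X ✓.
  U = {89, 90}: f^{-1}(U) = {E, F} ∈ τ_X ✓.
Every preimage lies in τ_X, so f IS continuous.


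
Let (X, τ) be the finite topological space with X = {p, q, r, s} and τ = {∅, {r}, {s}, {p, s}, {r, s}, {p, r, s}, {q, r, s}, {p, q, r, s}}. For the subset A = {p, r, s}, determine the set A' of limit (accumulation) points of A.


A' = {p, q}

For each x ∈ X, list the open sets U ∈ τ with x ∈ U, then check whether U ∩ (A ∖ {x}) ≠ ∅ for every such U.
  x = p: opens ∋ x are {p, s}, {p, r, s}, {p, q, r, s}; each meets A ∖ {p}, so x IS a limit point.
  x = q: opens ∋ x are {q, r, s}, {p, q, r, s}; each meets A ∖ {q}, so x IS a limit point.
  x = r: open {r} ∋ x has {r} ∩ (A ∖ {r}) = ∅, so x is NOT a limit point.
  x = s: open {s} ∋ x has {s} ∩ (A ∖ {s}) = ∅, so x is NOT a limit point.
Collecting: A' = {p, q}.


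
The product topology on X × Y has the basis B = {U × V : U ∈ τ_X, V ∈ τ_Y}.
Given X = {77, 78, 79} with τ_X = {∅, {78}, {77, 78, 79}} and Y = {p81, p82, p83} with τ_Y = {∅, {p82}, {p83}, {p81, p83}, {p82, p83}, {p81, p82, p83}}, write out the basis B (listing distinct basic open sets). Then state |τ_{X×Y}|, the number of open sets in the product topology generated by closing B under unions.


Basis B = {∅ × ∅, {78} × {p82}, {78} × {p83}, {78} × {p81, p83}, {78} × {p82, p83}, {77, 78, 79} × {p82}, {77, 78, 79} × {p83}, {78} × {p81, p82, p83}, {77, 78, 79} × {p81, p83}, {77, 78, 79} × {p82, p83}, {77, 78, 79} × {p81, p82, p83}}; |τ_{X×Y}| = 18.

Enumerate products U × V with U ∈ τ_X, V ∈ τ_Y (deduplicated):
  ∅ × ∅ = {} (∅)
  {78} × {p82} = {(78,p82)}
  {78} × {p83} = {(78,p83)}
  {78} × {p81, p83} = {(78,p81), (78,p83)}
  {78} × {p82, p83} = {(78,p82), (78,p83)}
  {77, 78, 79} × {p82} = {(77,p82), (78,p82), (79,p82)}
  {77, 78, 79} × {p83} = {(77,p83), (78,p83), (79,p83)}
  {78} × {p81, p82, p83} = {(78,p81), (78,p82), (78,p83)}
  {77, 78, 79} × {p81, p83} = {(77,p81), (77,p83), (78,p81), (78,p83), (79,p81), (79,p83)}
  {77, 78, 79} × {p82, p83} = {(77,p82), (77,p83), (78,p82), (78,p83), (79,p82), (79,p83)}
  {77, 78, 79} × {p81, p82, p83} = {(77,p81), (77,p82), (77,p83), (78,p81), (78,p82), (78,p83), (79,p81), (79,p82), (79,p83)}
These 11 distinct sets form the basis B.
Close under arbitrary unions to get τ_{X×Y}; counting gives |τ_{X×Y}| = 18.


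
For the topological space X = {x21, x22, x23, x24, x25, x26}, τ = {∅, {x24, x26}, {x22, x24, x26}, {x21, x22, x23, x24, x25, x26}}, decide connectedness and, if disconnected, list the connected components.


(X, τ) is connected.

Find clopen sets (U ∈ τ with X ∖ U ∈ τ):
  U = ∅, X ∖ U = {x21, x22, x23, x24, x25, x26} — both open, so U is clopen.
  U = {x21, x22, x23, x24, x25, x26}, X ∖ U = ∅ — both open, so U is clopen.
Only trivial clopens (∅ and X) exist, so (X, τ) is connected.
Compute connected components by grouping points that agree on all clopens:
  component: {x21, x22, x23, x24, x25, x26}


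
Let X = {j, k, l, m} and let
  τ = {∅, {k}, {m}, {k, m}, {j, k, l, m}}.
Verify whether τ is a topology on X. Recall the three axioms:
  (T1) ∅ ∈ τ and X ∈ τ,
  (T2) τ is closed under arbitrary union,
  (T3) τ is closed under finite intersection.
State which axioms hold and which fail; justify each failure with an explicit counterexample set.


τ IS a topology on X.

Axiom (T1): ∅ ∈ τ? Yes; X ∈ τ? Yes.
Axiom (T2/T3): check pairwise unions and intersections of members of τ.
All pairwise intersections and unions checked — each lies in τ. Therefore τ satisfies (T1), (T2), (T3): it IS a topology on X.
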